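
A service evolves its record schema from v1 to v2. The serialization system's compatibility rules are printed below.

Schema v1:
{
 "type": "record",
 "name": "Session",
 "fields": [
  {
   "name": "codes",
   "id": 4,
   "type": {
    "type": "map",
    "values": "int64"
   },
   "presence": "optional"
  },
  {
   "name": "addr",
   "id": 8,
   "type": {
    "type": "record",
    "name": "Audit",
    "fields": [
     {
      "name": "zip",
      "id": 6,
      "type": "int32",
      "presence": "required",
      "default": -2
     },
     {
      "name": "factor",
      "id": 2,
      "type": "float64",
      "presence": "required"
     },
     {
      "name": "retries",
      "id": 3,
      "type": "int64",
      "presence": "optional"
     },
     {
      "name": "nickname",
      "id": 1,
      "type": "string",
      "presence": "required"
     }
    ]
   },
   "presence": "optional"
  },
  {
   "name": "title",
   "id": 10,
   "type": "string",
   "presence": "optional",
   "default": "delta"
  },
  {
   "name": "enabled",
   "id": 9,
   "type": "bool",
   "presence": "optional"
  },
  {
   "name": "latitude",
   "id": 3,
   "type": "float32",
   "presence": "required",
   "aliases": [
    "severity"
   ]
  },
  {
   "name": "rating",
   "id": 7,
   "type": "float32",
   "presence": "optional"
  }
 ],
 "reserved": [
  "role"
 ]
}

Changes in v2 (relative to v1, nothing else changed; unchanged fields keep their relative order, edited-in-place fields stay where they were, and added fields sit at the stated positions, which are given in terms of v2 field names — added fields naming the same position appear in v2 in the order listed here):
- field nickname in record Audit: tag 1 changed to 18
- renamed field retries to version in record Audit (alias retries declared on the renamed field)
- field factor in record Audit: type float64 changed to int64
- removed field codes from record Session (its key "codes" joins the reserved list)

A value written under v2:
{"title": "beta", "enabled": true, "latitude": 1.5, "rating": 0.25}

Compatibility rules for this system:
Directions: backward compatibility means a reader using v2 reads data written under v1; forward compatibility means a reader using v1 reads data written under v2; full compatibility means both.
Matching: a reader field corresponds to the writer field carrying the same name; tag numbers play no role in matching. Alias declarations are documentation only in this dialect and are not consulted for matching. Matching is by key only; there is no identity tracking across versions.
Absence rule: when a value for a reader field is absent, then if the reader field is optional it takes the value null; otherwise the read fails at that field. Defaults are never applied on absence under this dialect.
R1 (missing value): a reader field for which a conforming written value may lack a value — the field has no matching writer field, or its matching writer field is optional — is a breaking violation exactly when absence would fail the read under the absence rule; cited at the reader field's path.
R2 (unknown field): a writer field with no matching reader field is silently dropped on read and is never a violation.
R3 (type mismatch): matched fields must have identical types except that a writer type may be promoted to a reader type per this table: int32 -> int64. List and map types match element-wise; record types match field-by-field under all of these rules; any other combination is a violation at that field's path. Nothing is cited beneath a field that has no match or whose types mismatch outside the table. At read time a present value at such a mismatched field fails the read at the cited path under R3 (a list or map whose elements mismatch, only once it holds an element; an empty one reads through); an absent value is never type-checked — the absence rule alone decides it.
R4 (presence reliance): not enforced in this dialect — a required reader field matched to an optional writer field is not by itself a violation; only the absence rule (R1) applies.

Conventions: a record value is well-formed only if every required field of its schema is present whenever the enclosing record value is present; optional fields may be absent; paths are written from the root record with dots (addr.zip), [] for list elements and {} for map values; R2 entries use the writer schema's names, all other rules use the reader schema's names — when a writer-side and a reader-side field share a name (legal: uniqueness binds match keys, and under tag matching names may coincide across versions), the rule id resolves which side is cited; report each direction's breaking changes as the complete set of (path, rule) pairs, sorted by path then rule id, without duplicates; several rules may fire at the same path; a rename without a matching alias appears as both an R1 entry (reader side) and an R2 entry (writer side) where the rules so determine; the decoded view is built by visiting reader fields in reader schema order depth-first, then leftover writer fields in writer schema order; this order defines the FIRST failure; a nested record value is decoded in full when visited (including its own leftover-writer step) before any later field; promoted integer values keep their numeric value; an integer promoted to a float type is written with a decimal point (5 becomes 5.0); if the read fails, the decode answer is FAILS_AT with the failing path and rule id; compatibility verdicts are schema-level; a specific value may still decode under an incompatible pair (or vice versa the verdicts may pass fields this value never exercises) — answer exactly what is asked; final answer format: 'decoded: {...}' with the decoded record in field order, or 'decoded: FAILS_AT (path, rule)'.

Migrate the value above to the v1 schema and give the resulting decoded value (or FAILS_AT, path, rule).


decoded: {"codes": null, "addr": null, "title": "beta", "enabled": true, "latitude": 1.5, "rating": 0.25}

arrows below run writer -> reader for Session
decoding the Session value with the v1 reader:
  codes := null (missing; optional => null)
  addr := null (missing; optional => null)
  title := "beta"
  enabled := true
  latitude := 1.5
  rating := 0.25
  => decoded: {"codes": null, "addr": null, "title": "beta", "enabled": true, "latitude": 1.5, "rating": 0.25}
checking off the Session differences that do not matter here:
  field nickname in record Audit: tag 1 changed to 18 -> fires no rule on Session under this dialect and leaves the result unchanged
  renamed field retries to version in record Audit (alias retries declared on the renamed field) -> fires no rule on Session under this dialect and leaves the result unchanged
  field factor in record Audit: type float64 changed to int64 -> a verdict-level change on Session — the shown value reads the same
  removed field codes from record Session (its key "codes" joins the reserved list) -> fires no rule on Session under this dialect and leaves the result unchanged


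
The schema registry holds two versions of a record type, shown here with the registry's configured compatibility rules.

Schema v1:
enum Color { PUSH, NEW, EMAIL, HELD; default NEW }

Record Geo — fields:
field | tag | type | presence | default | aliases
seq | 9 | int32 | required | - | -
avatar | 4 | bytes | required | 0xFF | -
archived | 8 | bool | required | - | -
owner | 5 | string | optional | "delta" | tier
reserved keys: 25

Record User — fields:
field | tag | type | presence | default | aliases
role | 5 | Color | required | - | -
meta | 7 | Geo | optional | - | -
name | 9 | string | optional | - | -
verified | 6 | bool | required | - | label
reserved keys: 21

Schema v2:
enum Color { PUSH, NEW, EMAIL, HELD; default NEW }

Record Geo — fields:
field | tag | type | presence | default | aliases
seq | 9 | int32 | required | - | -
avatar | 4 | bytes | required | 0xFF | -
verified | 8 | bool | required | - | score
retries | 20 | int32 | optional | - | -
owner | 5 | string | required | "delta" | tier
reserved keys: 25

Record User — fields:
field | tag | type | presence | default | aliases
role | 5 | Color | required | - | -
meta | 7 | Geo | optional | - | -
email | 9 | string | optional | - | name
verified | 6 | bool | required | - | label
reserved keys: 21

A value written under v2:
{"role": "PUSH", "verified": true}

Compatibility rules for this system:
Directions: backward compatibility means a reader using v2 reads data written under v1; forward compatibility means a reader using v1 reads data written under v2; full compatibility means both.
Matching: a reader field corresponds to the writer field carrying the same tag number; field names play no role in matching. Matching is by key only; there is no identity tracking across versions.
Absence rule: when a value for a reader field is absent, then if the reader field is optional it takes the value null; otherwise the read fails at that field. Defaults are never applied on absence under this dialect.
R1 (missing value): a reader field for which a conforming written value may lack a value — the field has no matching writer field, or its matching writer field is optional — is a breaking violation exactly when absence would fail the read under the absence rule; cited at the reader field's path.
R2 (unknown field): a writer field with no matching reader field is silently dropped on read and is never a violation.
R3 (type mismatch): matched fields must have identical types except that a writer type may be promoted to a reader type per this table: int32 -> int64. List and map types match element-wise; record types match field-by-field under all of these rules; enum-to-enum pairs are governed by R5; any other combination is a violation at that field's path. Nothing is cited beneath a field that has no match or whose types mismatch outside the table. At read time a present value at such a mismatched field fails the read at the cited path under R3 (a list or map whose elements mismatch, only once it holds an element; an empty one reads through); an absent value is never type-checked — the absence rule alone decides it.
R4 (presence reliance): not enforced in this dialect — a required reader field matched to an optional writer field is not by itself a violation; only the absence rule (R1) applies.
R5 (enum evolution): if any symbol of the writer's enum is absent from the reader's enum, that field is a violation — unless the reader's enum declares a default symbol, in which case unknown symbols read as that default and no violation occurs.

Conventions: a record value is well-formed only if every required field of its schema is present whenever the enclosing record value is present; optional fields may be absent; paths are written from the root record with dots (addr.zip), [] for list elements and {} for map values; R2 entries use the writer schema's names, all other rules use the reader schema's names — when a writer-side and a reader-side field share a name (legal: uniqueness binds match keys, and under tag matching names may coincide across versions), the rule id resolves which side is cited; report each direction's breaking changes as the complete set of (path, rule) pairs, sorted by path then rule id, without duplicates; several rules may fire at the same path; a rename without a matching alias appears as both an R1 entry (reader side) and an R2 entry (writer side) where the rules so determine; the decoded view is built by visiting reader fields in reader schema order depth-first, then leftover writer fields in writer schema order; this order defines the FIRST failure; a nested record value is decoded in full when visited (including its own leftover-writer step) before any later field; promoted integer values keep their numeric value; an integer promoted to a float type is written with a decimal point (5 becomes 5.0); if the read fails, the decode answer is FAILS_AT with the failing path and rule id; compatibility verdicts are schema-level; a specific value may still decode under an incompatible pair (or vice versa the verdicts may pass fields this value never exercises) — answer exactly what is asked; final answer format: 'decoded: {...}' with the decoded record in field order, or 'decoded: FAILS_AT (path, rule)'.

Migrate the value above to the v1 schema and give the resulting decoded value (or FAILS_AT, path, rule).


decoded: {"role": "PUSH", "meta": null, "name": null, "verified": true}

the writer's type comes first in each User pair
decoding the User value with the v1 reader:
  role := "PUSH"
  meta := null (absent, optional -> null)
  name := null (absent, optional -> null)
  verified := true
  => decoded: {"role": "PUSH", "meta": null, "name": null, "verified": true}
the rest of the User diff is inert for this question:
  renamed field name to email in record User (alias name declared on the renamed field) -> inert under this dialect — no rule fires on User and the result does not move
  renamed field archived to verified in record Geo -> inert under this dialect — no rule fires on User and the result does not move
  field owner in record Geo: optional changed to required -> shifts the User verdicts, not this decode
  added field retries to record Geo: optional int32, tag 20 (in v2 it sits immediately before owner) -> inert under this dialect — no rule fires on User and the result does not move


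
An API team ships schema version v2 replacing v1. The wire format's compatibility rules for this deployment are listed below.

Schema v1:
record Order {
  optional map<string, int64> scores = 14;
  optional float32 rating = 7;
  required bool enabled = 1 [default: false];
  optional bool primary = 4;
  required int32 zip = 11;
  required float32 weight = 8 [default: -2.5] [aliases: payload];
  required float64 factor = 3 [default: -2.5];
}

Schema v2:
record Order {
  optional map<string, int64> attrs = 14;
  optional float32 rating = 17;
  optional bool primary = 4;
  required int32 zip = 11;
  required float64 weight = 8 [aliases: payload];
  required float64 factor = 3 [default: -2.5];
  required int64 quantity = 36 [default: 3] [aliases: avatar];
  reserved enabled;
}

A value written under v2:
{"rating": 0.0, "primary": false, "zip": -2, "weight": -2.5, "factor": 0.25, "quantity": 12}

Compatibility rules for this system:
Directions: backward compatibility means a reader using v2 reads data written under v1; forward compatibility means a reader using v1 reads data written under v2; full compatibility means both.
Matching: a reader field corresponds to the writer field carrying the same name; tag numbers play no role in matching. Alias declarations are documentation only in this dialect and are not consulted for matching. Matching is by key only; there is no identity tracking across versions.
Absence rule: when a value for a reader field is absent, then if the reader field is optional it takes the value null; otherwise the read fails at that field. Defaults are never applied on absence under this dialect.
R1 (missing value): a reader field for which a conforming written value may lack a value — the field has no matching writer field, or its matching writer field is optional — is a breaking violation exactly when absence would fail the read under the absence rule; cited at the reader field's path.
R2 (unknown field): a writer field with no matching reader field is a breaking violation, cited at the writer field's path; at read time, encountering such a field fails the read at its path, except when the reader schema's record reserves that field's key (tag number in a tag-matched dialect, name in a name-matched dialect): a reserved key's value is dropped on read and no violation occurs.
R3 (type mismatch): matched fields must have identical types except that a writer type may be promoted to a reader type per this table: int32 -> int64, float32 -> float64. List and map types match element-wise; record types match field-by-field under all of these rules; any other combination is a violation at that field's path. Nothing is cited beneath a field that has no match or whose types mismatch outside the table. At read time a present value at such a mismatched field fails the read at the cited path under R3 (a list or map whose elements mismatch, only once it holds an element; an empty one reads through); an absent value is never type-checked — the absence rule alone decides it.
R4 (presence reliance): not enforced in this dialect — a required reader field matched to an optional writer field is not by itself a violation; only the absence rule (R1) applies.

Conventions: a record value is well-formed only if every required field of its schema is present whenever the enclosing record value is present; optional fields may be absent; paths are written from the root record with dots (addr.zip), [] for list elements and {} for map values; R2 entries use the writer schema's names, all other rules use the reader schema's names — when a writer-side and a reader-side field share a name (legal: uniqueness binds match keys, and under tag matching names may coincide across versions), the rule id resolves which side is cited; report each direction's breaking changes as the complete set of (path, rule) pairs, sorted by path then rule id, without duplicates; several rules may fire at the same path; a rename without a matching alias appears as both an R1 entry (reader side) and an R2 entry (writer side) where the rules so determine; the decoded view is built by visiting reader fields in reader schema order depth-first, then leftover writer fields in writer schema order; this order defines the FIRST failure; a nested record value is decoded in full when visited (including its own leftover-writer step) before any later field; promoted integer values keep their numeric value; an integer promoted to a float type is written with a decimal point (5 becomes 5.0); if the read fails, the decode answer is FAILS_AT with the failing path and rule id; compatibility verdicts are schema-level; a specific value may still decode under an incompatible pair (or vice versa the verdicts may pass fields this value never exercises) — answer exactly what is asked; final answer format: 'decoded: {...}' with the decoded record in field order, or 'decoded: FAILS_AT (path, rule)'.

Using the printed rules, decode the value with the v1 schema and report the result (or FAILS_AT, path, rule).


decoded: FAILS_AT (enabled, R1)

the writer's type comes first in each Order pair
migrating the Order value to v1:
  scores := null (not supplied -> null)
  rating := 0.0
  read fails at enabled under R1 (no fill)
  => FAILS_AT (enabled, R1)
the rest of the Order diff is inert for this question:
  added field quantity to record Order: required int64, tag 36, default 3 (in v2 it sits last) -> matters for Order compatibility verdicts, not for this value's decode
  field rating in record Order: tag 7 changed to 17 -> no rule fires on it and the decoded Order view is identical with or without it
  field weight in record Order: type float32 changed to float64 (its default is dropped) -> matters for Order compatibility verdicts, not for this value's decode
  renamed field scores to attrs in record Order -> matters for Order compatibility verdicts, not for this value's decode


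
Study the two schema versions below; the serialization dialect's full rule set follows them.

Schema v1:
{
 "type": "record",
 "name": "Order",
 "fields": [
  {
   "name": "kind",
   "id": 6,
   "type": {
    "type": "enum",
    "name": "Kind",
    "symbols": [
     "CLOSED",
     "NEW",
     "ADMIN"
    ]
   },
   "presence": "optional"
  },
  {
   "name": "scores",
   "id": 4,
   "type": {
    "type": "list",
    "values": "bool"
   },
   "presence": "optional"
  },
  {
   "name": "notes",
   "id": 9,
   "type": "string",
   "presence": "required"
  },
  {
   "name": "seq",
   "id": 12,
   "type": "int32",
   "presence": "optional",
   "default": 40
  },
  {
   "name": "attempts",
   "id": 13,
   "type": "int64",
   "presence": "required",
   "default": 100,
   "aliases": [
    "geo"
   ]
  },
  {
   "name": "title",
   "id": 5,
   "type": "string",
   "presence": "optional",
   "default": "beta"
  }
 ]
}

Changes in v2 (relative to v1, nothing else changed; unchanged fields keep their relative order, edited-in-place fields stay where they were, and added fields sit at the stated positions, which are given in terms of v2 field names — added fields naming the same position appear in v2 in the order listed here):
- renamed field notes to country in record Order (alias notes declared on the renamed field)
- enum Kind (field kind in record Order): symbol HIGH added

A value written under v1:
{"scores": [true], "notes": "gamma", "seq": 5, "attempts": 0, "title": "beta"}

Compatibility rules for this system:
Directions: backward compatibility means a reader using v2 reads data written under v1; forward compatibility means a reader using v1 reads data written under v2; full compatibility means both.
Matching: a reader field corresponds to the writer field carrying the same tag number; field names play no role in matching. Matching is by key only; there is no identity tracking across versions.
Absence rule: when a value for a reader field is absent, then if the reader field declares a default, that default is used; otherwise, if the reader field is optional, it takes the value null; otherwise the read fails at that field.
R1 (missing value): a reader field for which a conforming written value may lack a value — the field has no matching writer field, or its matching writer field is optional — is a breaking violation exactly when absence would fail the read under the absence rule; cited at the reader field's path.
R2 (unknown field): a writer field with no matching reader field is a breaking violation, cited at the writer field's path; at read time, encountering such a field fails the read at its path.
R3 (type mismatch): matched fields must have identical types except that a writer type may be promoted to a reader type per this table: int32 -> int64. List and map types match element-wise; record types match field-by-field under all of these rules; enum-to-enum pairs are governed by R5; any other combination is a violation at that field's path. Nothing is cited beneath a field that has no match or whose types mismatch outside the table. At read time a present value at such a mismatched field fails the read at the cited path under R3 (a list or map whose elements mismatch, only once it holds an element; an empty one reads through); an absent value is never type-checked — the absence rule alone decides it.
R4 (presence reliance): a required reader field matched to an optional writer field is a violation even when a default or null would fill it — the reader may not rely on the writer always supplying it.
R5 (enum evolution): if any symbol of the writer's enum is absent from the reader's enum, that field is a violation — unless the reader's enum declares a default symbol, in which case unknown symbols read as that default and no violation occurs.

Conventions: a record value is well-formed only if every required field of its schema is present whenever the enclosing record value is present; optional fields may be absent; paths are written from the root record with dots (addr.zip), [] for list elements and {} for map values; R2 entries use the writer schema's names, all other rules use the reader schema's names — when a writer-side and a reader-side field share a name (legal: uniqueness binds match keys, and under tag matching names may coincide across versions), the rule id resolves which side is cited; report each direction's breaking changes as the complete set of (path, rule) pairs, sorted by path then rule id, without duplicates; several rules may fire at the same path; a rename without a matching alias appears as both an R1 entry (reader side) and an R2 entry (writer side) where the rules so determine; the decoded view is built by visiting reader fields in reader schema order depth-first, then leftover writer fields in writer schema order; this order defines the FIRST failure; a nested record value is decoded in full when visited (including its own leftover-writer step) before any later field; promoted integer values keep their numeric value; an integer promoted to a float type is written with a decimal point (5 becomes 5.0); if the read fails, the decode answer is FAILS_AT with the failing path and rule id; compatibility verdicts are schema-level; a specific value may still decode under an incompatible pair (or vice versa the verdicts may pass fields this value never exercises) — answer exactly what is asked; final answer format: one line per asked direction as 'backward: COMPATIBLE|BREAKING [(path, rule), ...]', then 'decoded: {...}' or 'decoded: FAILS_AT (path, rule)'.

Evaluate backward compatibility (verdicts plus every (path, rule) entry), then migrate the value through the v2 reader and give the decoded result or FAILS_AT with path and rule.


backward: COMPATIBLE []; decoded: {"kind": null, "scores": [true], "country": "gamma", "seq": 5, "attempts": 0, "title": "beta"}

arrows below run writer -> reader for Order
backward analysis of Order with v2 as reader and v1 as writer:
  kind: Kind -> Kind, writer optional; from kind
  scores: list<bool> -> list<bool>, writer optional; from scores
  country: string -> string, writer required; from notes
  seq: int32 -> int32, writer optional; from seq
  attempts: int64 -> int64, writer required; from attempts
  title: string -> string, writer optional; from title
  => backward verdict for Order: COMPATIBLE, no violations
decode walk for Order under reader schema v2:
  kind := null (not supplied -> null)
  scores := [true]
  country := "gamma" (from writer notes)
  seq := 5
  attempts := 0
  title := "beta"
  => decoded: {"kind": null, "scores": [true], "country": "gamma", "seq": 5, "attempts": 0, "title": "beta"}
ruling out the remaining Order differences:
  enum Kind (field kind in record Order): symbol HIGH added -> matters only for Order's forward compatibility — outside the asked direction


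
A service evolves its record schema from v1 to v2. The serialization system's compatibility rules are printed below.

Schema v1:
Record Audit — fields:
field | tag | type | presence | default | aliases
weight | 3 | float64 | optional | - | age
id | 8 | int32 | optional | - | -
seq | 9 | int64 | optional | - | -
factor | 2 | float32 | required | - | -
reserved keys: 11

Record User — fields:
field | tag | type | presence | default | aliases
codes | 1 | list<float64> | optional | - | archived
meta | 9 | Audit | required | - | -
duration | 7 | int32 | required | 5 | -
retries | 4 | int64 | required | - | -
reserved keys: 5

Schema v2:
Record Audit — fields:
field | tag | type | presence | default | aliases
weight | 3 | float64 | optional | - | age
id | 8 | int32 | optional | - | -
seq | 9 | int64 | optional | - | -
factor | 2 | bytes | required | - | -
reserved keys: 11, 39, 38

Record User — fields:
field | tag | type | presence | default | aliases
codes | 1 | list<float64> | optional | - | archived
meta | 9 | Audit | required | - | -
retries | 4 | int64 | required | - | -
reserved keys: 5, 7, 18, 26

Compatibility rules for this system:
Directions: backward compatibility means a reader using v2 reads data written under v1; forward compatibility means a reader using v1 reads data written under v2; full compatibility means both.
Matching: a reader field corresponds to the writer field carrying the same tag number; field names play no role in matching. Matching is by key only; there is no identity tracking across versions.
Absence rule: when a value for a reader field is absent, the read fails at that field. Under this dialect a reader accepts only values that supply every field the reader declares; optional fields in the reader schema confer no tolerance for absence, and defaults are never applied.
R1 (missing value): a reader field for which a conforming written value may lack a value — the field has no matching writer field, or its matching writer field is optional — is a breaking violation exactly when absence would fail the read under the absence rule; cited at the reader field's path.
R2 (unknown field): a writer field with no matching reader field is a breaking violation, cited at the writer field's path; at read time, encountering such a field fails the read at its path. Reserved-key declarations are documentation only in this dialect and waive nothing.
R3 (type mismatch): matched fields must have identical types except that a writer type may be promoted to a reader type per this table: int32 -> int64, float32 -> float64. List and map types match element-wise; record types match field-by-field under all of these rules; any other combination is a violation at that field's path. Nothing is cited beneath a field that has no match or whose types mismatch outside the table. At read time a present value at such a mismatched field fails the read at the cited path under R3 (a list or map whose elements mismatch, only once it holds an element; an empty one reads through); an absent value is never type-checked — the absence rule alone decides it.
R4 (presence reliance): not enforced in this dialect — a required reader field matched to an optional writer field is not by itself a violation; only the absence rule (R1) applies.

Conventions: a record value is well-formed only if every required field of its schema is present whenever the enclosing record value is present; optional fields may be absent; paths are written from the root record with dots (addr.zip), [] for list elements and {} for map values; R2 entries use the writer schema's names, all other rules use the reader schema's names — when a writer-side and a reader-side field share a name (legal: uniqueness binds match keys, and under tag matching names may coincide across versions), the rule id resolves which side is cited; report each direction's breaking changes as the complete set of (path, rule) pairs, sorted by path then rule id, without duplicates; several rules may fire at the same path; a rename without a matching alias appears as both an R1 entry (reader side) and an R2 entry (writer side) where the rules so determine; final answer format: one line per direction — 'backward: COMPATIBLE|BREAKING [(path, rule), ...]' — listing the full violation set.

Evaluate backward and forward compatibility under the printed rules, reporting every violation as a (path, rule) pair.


the writer's type comes first in each User pair
backward pass over User, reader schema v2, writer schema v1:
  list<float64> -> list<float64>, writer optional: codes aligns to codes
  Audit -> Audit, writer required: meta aligns to meta
  int64 -> int64, writer required: retries aligns to retries
  writer field duration has no reader counterpart
  float64 -> float64, writer optional: meta.weight aligns to meta.weight
  int32 -> int32, writer optional: meta.id aligns to meta.id
  int64 -> int64, writer optional: meta.seq aligns to meta.seq
  float32 -> bytes, writer required: meta.factor aligns to meta.factor
  rule R1 violated at codes
  rule R2 violated at duration
  rule R3 violated at meta.factor
  rule R1 violated at meta.id
  rule R1 violated at meta.seq
  rule R1 violated at meta.weight
  => backward: BREAKING (6)
forward pass over User, reader schema v1, writer schema v2:
  list<float64> -> list<float64>, writer optional: codes aligns to codes
  Audit -> Audit, writer required: meta aligns to meta
  duration: no writer-side match
  int64 -> int64, writer required: retries aligns to retries
  float64 -> float64, writer optional: meta.weight aligns to meta.weight
  int32 -> int32, writer optional: meta.id aligns to meta.id
  int64 -> int64, writer optional: meta.seq aligns to meta.seq
  bytes -> float32, writer required: meta.factor aligns to meta.factor
  rule R1 violated at codes
  rule R1 violated at duration
  rule R3 violated at meta.factor
  rule R1 violated at meta.id
  rule R1 violated at meta.seq
  rule R1 violated at meta.weight
  => forward: BREAKING (6)

backward: BREAKING [(codes, R1), (duration, R2), (meta.factor, R3), (meta.id, R1), (meta.seq, R1), (meta.weight, R1)]; forward: BREAKING [(codes, R1), (duration, R1), (meta.factor, R3), (meta.id, R1), (meta.seq, R1), (meta.weight, R1)]


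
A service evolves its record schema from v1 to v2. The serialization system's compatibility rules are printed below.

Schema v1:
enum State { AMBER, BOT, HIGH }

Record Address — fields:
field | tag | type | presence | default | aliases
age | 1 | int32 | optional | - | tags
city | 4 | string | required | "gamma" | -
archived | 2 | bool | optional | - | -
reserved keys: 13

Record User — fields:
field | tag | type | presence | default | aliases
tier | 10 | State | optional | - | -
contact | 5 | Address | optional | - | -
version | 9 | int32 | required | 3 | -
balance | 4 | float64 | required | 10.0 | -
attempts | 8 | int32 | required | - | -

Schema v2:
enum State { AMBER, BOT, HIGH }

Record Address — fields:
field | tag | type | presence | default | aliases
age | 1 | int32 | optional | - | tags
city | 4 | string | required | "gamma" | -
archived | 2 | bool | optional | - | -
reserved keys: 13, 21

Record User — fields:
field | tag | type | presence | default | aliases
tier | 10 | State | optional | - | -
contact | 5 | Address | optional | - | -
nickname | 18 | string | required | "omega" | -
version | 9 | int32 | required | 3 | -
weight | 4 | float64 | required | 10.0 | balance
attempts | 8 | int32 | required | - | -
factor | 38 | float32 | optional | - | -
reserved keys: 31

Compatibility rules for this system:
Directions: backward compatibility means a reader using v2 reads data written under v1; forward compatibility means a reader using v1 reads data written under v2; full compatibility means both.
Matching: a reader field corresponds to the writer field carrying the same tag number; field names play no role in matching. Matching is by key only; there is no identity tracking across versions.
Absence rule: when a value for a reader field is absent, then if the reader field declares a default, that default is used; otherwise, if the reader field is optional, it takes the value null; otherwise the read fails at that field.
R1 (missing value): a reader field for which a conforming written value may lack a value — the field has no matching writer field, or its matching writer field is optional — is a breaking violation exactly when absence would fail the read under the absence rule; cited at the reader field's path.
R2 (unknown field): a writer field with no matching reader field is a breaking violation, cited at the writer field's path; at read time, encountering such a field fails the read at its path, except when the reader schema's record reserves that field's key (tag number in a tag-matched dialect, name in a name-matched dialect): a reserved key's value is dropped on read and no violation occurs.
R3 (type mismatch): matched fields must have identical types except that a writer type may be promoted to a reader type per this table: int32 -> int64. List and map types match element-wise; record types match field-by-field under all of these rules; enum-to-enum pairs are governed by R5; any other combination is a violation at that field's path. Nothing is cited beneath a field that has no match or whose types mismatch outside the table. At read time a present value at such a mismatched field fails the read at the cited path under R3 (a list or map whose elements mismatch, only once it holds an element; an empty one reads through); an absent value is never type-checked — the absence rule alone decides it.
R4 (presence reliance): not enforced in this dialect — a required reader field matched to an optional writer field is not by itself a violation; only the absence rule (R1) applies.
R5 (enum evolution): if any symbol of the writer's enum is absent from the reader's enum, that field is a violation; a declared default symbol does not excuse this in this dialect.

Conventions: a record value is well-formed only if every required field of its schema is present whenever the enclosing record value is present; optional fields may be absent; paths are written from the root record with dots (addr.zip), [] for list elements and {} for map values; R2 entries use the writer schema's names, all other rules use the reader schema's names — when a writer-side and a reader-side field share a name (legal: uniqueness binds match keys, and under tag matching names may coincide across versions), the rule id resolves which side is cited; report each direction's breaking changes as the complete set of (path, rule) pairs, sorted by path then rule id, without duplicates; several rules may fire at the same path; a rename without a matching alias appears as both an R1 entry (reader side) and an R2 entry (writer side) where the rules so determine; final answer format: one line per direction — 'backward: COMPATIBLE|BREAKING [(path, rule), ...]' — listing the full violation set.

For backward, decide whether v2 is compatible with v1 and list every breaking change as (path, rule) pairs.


backward: COMPATIBLE []

the writer's type comes first in each User pair
backward on User — v2 reading data written by v1:
  tier: State -> State, writer optional; from tier
  contact: Address -> Address, writer optional; from contact
  no writer field matches reader nickname
  version: int32 -> int32, writer required; from version
  weight: float64 -> float64, writer required; from balance
  attempts: int32 -> int32, writer required; from attempts
  no writer field matches reader factor
  contact.age: int32 -> int32, writer optional; from contact.age
  contact.city: string -> string, writer required; from contact.city
  contact.archived: bool -> bool, writer optional; from contact.archived
  => no violations; backward on User: COMPATIBLE
remaining User differences; none change what is asked:
  added field factor to record User: optional float32, tag 38 (in v2 it sits last) -> affects forward compatibility only, which is not asked
  added field nickname to record User: required string, tag 18, default "omega" (in v2 it sits immediately before version) -> affects forward compatibility only, which is not asked
  renamed field balance to weight in record User (alias balance declared on the renamed field) -> inert for the asked User verdict: nothing fires


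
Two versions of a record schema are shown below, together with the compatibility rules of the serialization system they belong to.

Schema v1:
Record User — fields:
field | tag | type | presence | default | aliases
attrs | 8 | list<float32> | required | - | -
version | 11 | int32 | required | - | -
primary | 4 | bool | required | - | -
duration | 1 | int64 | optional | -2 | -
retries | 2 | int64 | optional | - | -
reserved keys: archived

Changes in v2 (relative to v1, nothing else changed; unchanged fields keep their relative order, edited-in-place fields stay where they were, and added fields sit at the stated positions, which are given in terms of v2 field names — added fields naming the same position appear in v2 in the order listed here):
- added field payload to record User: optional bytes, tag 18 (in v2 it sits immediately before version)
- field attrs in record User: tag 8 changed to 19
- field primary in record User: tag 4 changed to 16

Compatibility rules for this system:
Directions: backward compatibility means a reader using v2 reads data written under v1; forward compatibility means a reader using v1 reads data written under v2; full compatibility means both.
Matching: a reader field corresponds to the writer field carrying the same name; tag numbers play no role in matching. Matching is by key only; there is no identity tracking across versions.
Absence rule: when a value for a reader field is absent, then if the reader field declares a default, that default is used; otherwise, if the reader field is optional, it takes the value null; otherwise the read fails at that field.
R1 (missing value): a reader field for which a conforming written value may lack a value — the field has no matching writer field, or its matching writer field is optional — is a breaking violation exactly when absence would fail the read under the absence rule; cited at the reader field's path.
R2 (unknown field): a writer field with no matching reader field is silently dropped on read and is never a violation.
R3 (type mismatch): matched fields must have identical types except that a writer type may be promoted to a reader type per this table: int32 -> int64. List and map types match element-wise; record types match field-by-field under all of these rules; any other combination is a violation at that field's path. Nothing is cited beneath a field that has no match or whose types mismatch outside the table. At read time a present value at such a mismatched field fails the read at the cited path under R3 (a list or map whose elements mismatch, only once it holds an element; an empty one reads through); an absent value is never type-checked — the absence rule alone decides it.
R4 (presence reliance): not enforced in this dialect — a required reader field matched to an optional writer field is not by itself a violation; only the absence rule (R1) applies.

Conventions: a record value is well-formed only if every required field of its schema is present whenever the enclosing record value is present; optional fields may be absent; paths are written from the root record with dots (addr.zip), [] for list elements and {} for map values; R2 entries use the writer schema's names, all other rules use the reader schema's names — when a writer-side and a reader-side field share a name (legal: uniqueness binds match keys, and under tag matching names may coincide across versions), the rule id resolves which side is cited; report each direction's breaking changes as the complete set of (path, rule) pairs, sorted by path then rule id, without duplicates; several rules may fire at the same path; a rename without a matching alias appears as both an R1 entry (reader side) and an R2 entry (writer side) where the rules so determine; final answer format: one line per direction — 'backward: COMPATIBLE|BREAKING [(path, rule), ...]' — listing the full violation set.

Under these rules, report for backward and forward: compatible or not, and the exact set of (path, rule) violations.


backward: COMPATIBLE []; forward: COMPATIBLE []

the writer's type comes first in each User pair
backward pass over User, reader schema v2, writer schema v1:
  attrs: list<float32> -> list<float32>, writer required; from attrs
  payload: no writer-side match
  version: int32 -> int32, writer required; from version
  primary: bool -> bool, writer required; from primary
  duration: int64 -> int64, writer optional; from duration
  retries: int64 -> int64, writer optional; from retries
  => no violations; backward on User: COMPATIBLE
forward pass over User, reader schema v1, writer schema v2:
  attrs: list<float32> -> list<float32>, writer required; from attrs
  version: int32 -> int32, writer required; from version
  primary: bool -> bool, writer required; from primary
  duration: int64 -> int64, writer optional; from duration
  retries: int64 -> int64, writer optional; from retries
  leftover writer field: payload
  => no violations; forward on User: COMPATIBLE
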